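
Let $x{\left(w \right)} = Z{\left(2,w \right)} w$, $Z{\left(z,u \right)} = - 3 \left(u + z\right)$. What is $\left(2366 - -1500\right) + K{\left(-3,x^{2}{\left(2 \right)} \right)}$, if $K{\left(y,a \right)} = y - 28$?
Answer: $3835$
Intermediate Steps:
$Z{\left(z,u \right)} = - 3 u - 3 z$
$x{\left(w \right)} = w \left(-6 - 3 w\right)$ ($x{\left(w \right)} = \left(- 3 w - 6\right) w = \left(-6 - 3 w\right) w = w \left(-6 - 3 w\right)$)
$K{\left(y,a \right)} = -28 + y$
$\left(2366 - -1500\right) + K{\left(-3,x^{2}{\left(2 \right)} \right)} = \left(2366 - -1500\right) - 31 = \left(2366 + 1500\right) - 31 = 3866 - 31 = 3835$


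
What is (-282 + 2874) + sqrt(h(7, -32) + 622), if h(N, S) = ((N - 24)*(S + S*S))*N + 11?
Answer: 2592 + I*sqrt(117415) ≈ 2592.0 + 342.66*I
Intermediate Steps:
h(N, S) = 11 + N*(-24 + N)*(S + S**2) (h(N, S) = ((-24 + N)*(S + S**2))*N + 11 = N*(-24 + N)*(S + S**2) + 11 = 11 + N*(-24 + N)*(S + S**2))
(-282 + 2874) + sqrt(h(7, -32) + 622) = (-282 + 2874) + sqrt((11 - 32*7**2 + 7**2*(-32)**2 - 24*7*(-32) - 24*7*(-32)**2) + 622) = 2592 + sqrt((11 - 32*49 + 49*1024 + 5376 - 24*7*1024) + 622) = 2592 + sqrt((11 - 1568 + 50176 + 5376 - 172032) + 622) = 2592 + sqrt(-118037 + 622) = 2592 + sqrt(-117415) = 2592 + I*sqrt(117415)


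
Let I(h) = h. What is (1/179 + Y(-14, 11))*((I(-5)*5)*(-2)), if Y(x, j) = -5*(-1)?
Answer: 44800/179 ≈ 250.28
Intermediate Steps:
Y(x, j) = 5
(1/179 + Y(-14, 11))*((I(-5)*5)*(-2)) = (1/179 + 5)*(-5*5*(-2)) = (1/179 + 5)*(-25*(-2)) = (896/179)*50 = 44800/179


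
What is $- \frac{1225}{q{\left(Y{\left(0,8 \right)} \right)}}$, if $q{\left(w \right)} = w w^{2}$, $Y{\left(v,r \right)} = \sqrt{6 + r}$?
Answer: $- \frac{25 \sqrt{14}}{4} \approx -23.385$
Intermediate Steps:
$q{\left(w \right)} = w^{3}$
$- \frac{1225}{q{\left(Y{\left(0,8 \right)} \right)}} = - \frac{1225}{\left(\sqrt{6 + 8}\right)^{3}} = - \frac{1225}{\left(\sqrt{14}\right)^{3}} = - \frac{1225}{14 \sqrt{14}} = - 1225 \frac{\sqrt{14}}{196} = - \frac{25 \sqrt{14}}{4}$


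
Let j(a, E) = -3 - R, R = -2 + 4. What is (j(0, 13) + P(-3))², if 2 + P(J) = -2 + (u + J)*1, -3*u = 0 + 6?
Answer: 196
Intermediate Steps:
u = -2 (u = -(0 + 6)/3 = -⅓*6 = -2)
R = 2
j(a, E) = -5 (j(a, E) = -3 - 1*2 = -3 - 2 = -5)
P(J) = -6 + J (P(J) = -2 + (-2 + (-2 + J)*1) = -2 + (-2 + (-2 + J)) = -2 + (-4 + J) = -6 + J)
(j(0, 13) + P(-3))² = (-5 + (-6 - 3))² = (-5 - 9)² = (-14)² = 196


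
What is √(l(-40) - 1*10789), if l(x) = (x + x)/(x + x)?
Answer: 2*I*√2697 ≈ 103.87*I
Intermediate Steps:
l(x) = 1 (l(x) = (2*x)/((2*x)) = (2*x)*(1/(2*x)) = 1)
√(l(-40) - 1*10789) = √(1 - 1*10789) = √(1 - 10789) = √(-10788) = 2*I*√2697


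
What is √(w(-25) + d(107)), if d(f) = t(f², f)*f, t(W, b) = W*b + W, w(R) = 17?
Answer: √132304661 ≈ 11502.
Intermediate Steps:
t(W, b) = W + W*b
d(f) = f³*(1 + f) (d(f) = (f²*(1 + f))*f = f³*(1 + f))
√(w(-25) + d(107)) = √(17 + 107³*(1 + 107)) = √(17 + 1225043*108) = √(17 + 132304644) = √132304661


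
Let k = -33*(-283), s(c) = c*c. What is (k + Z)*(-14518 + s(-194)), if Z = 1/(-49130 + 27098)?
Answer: 792781131491/3672 ≈ 2.1590e+8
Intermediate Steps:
s(c) = c**2
k = 9339
Z = -1/22032 (Z = 1/(-22032) = -1/22032 ≈ -4.5389e-5)
(k + Z)*(-14518 + s(-194)) = (9339 - 1/22032)*(-14518 + (-194)**2) = 205756847*(-14518 + 37636)/22032 = (205756847/22032)*23118 = 792781131491/3672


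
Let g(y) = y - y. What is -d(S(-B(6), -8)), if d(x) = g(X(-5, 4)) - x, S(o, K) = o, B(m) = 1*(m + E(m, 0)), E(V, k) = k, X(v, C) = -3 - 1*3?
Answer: -6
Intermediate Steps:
X(v, C) = -6 (X(v, C) = -3 - 3 = -6)
g(y) = 0
B(m) = m (B(m) = 1*(m + 0) = 1*m = m)
d(x) = -x (d(x) = 0 - x = -x)
-d(S(-B(6), -8)) = -(-1)*(-1*6) = -(-1)*(-6) = -1*6 = -6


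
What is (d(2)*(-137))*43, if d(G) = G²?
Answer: -23564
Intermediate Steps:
(d(2)*(-137))*43 = (2²*(-137))*43 = (4*(-137))*43 = -548*43 = -23564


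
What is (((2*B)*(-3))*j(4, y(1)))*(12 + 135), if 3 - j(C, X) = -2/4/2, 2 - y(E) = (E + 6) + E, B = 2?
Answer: -5733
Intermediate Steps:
y(E) = -4 - 2*E (y(E) = 2 - ((E + 6) + E) = 2 - ((6 + E) + E) = 2 - (6 + 2*E) = 2 + (-6 - 2*E) = -4 - 2*E)
j(C, X) = 13/4 (j(C, X) = 3 - (-2/4)/2 = 3 - (-2*¼)/2 = 3 - (-1)/(2*2) = 3 - 1*(-¼) = 3 + ¼ = 13/4)
(((2*B)*(-3))*j(4, y(1)))*(12 + 135) = (((2*2)*(-3))*(13/4))*(12 + 135) = ((4*(-3))*(13/4))*147 = -12*13/4*147 = -39*147 = -5733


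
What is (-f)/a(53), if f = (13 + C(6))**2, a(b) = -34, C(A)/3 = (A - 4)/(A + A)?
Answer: 729/136 ≈ 5.3603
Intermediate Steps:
C(A) = 3*(-4 + A)/(2*A) (C(A) = 3*((A - 4)/(A + A)) = 3*((-4 + A)/((2*A))) = 3*((-4 + A)*(1/(2*A))) = 3*((-4 + A)/(2*A)) = 3*(-4 + A)/(2*A))
f = 729/4 (f = (13 + (3/2 - 6/6))**2 = (13 + (3/2 - 6*1/6))**2 = (13 + (3/2 - 1))**2 = (13 + 1/2)**2 = (27/2)**2 = 729/4 ≈ 182.25)
(-f)/a(53) = -1*729/4/(-34) = -729/4*(-1/34) = 729/136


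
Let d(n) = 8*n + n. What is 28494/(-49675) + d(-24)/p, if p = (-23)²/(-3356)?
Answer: 35994135474/26278075 ≈ 1369.7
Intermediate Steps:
d(n) = 9*n
p = -529/3356 (p = 529*(-1/3356) = -529/3356 ≈ -0.15763)
28494/(-49675) + d(-24)/p = 28494/(-49675) + (9*(-24))/(-529/3356) = 28494*(-1/49675) - 216*(-3356/529) = -28494/49675 + 724896/529 = 35994135474/26278075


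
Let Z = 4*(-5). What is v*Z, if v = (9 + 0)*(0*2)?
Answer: 0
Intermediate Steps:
v = 0 (v = 9*0 = 0)
Z = -20
v*Z = 0*(-20) = 0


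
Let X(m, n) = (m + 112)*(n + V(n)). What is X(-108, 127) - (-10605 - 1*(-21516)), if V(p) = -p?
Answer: -10911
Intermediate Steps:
X(m, n) = 0 (X(m, n) = (m + 112)*(n - n) = (112 + m)*0 = 0)
X(-108, 127) - (-10605 - 1*(-21516)) = 0 - (-10605 - 1*(-21516)) = 0 - (-10605 + 21516) = 0 - 1*10911 = 0 - 10911 = -10911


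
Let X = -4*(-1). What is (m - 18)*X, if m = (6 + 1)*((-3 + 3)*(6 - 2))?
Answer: -72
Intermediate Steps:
m = 0 (m = 7*(0*4) = 7*0 = 0)
X = 4
(m - 18)*X = (0 - 18)*4 = -18*4 = -72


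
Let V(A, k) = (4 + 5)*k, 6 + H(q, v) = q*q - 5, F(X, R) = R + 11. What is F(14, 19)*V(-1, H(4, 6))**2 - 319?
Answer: 60431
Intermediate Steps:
F(X, R) = 11 + R
H(q, v) = -11 + q**2 (H(q, v) = -6 + (q*q - 5) = -6 + (q**2 - 5) = -6 + (-5 + q**2) = -11 + q**2)
V(A, k) = 9*k
F(14, 19)*V(-1, H(4, 6))**2 - 319 = (11 + 19)*(9*(-11 + 4**2))**2 - 319 = 30*(9*(-11 + 16))**2 - 319 = 30*(9*5)**2 - 319 = 30*45**2 - 319 = 30*2025 - 319 = 60750 - 319 = 60431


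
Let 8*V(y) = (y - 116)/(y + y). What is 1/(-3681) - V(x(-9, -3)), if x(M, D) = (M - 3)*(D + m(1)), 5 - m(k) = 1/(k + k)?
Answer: -27419/58896 ≈ -0.46555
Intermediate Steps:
m(k) = 5 - 1/(2*k) (m(k) = 5 - 1/(k + k) = 5 - 1/(2*k))
x(M, D) = (-3 + M)*(9/2 + D) (x(M, D) = (M - 3)*(D + (5 - ½/1)) = (-3 + M)*(D + (5 - ½*1)) = (-3 + M)*(D + (5 - ½)) = (-3 + M)*(D + 9/2) = (-3 + M)*(9/2 + D))
V(y) = (-116 + y)/(16*y) (V(y) = ((y - 116)/(y + y))/8 = ((-116 + y)/((2*y)))/8 = ((-116 + y)*(1/(2*y)))/8 = ((-116 + y)/(2*y))/8 = (-116 + y)/(16*y))
1/(-3681) - V(x(-9, -3)) = 1/(-3681) - (-116 + (-27/2 - 3*(-3) + (9/2)*(-9) - 3*(-9)))/(16*(-27/2 - 3*(-3) + (9/2)*(-9) - 3*(-9))) = -1/3681 - (-116 + (-27/2 + 9 - 81/2 + 27))/(16*(-27/2 + 9 - 81/2 + 27)) = -1/3681 - (-116 - 18)/(16*(-18)) = -1/3681 - (-1)*(-134)/(16*18) = -1/3681 - 1*67/144 = -1/3681 - 67/144 = -27419/58896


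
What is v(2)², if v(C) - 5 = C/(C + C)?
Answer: 121/4 ≈ 30.250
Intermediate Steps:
v(C) = 11/2 (v(C) = 5 + C/(C + C) = 5 + C/((2*C)) = 5 + (1/(2*C))*C = 5 + ½ = 11/2)
v(2)² = (11/2)² = 121/4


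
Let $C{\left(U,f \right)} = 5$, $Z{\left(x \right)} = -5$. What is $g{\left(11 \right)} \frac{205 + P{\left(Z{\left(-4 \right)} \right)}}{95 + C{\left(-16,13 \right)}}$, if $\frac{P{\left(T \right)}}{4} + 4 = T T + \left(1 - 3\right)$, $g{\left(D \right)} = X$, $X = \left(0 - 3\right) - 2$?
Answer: $- \frac{281}{20} \approx -14.05$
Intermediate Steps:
$X = -5$ ($X = -3 - 2 = -5$)
$g{\left(D \right)} = -5$
$P{\left(T \right)} = -24 + 4 T^{2}$ ($P{\left(T \right)} = -16 + 4 \left(T T + \left(1 - 3\right)\right) = -16 + 4 \left(T^{2} + \left(1 - 3\right)\right) = -16 + 4 \left(T^{2} - 2\right) = -16 + 4 \left(-2 + T^{2}\right) = -16 + \left(-8 + 4 T^{2}\right) = -24 + 4 T^{2}$)
$g{\left(11 \right)} \frac{205 + P{\left(Z{\left(-4 \right)} \right)}}{95 + C{\left(-16,13 \right)}} = - 5 \frac{205 - \left(24 - 4 \left(-5\right)^{2}\right)}{95 + 5} = - 5 \frac{205 + \left(-24 + 4 \cdot 25\right)}{100} = - 5 \left(205 + \left(-24 + 100\right)\right) \frac{1}{100} = - 5 \left(205 + 76\right) \frac{1}{100} = - 5 \cdot 281 \cdot \frac{1}{100} = \left(-5\right) \frac{281}{100} = - \frac{281}{20}$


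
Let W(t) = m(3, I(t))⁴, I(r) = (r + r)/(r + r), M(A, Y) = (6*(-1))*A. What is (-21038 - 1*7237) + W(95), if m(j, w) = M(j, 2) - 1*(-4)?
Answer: 10141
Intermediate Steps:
M(A, Y) = -6*A
I(r) = 1 (I(r) = (2*r)/((2*r)) = (2*r)*(1/(2*r)) = 1)
m(j, w) = 4 - 6*j (m(j, w) = -6*j - 1*(-4) = -6*j + 4 = 4 - 6*j)
W(t) = 38416 (W(t) = (4 - 6*3)⁴ = (4 - 18)⁴ = (-14)⁴ = 38416)
(-21038 - 1*7237) + W(95) = (-21038 - 1*7237) + 38416 = (-21038 - 7237) + 38416 = -28275 + 38416 = 10141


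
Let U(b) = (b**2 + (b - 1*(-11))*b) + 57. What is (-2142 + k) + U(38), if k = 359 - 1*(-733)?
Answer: 2313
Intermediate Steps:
k = 1092 (k = 359 + 733 = 1092)
U(b) = 57 + b**2 + b*(11 + b) (U(b) = (b**2 + (b + 11)*b) + 57 = (b**2 + (11 + b)*b) + 57 = (b**2 + b*(11 + b)) + 57 = 57 + b**2 + b*(11 + b))
(-2142 + k) + U(38) = (-2142 + 1092) + (57 + 2*38**2 + 11*38) = -1050 + (57 + 2*1444 + 418) = -1050 + (57 + 2888 + 418) = -1050 + 3363 = 2313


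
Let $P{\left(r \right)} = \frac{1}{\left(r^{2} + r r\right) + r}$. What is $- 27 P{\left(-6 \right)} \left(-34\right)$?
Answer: $\frac{153}{11} \approx 13.909$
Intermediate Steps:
$P{\left(r \right)} = \frac{1}{r + 2 r^{2}}$ ($P{\left(r \right)} = \frac{1}{\left(r^{2} + r^{2}\right) + r} = \frac{1}{2 r^{2} + r} = \frac{1}{r + 2 r^{2}}$)
$- 27 P{\left(-6 \right)} \left(-34\right) = - 27 \frac{1}{\left(-6\right) \left(1 + 2 \left(-6\right)\right)} \left(-34\right) = - 27 \left(- \frac{1}{6 \left(1 - 12\right)}\right) \left(-34\right) = - 27 \left(- \frac{1}{6 \left(-11\right)}\right) \left(-34\right) = - 27 \left(\left(- \frac{1}{6}\right) \left(- \frac{1}{11}\right)\right) \left(-34\right) = \left(-27\right) \frac{1}{66} \left(-34\right) = \left(- \frac{9}{22}\right) \left(-34\right) = \frac{153}{11}$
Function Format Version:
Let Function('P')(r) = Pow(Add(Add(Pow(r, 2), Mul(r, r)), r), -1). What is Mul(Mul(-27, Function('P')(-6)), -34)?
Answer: Rational(153, 11) ≈ 13.909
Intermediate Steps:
Function('P')(r) = Pow(Add(r, Mul(2, Pow(r, 2))), -1) (Function('P')(r) = Pow(Add(Add(Pow(r, 2), Pow(r, 2)), r), -1) = Pow(Add(Mul(2, Pow(r, 2)), r), -1) = Pow(Add(r, Mul(2, Pow(r, 2))), -1))
Mul(Mul(-27, Function('P')(-6)), -34) = Mul(Mul(-27, Mul(Pow(-6, -1), Pow(Add(1, Mul(2, -6)), -1))), -34) = Mul(Mul(-27, Mul(Rational(-1, 6), Pow(Add(1, -12), -1))), -34) = Mul(Mul(-27, Mul(Rational(-1, 6), Pow(-11, -1))), -34) = Mul(Mul(-27, Mul(Rational(-1, 6), Rational(-1, 11))), -34) = Mul(Mul(-27, Rational(1, 66)), -34) = Mul(Rational(-9, 22), -34) = Rational(153, 11)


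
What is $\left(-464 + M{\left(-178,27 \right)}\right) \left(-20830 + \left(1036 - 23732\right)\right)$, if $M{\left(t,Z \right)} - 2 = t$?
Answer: $27856640$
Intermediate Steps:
$M{\left(t,Z \right)} = 2 + t$
$\left(-464 + M{\left(-178,27 \right)}\right) \left(-20830 + \left(1036 - 23732\right)\right) = \left(-464 + \left(2 - 178\right)\right) \left(-20830 + \left(1036 - 23732\right)\right) = \left(-464 - 176\right) \left(-20830 - 22696\right) = \left(-640\right) \left(-43526\right) = 27856640$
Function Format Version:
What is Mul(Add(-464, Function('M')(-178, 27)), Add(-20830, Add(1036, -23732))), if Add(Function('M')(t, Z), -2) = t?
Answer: 27856640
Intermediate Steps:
Function('M')(t, Z) = Add(2, t)
Mul(Add(-464, Function('M')(-178, 27)), Add(-20830, Add(1036, -23732))) = Mul(Add(-464, Add(2, -178)), Add(-20830, Add(1036, -23732))) = Mul(Add(-464, -176), Add(-20830, -22696)) = Mul(-640, -43526) = 27856640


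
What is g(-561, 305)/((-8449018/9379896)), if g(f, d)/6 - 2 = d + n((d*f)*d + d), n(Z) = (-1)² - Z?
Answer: -1468526685567264/4224509 ≈ -3.4762e+8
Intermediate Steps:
n(Z) = 1 - Z
g(f, d) = 18 - 6*f*d² (g(f, d) = 12 + 6*(d + (1 - ((d*f)*d + d))) = 12 + 6*(d + (1 - (f*d² + d))) = 12 + 6*(d + (1 - (d + f*d²))) = 12 + 6*(d + (1 + (-d - f*d²))) = 12 + 6*(d + (1 - d - f*d²)) = 12 + 6*(1 - f*d²) = 12 + (6 - 6*f*d²) = 18 - 6*f*d²)
g(-561, 305)/((-8449018/9379896)) = (18 - 6*(-561)*305²)/((-8449018/9379896)) = (18 - 6*(-561)*93025)/((-8449018*1/9379896)) = (18 + 313122150)/(-4224509/4689948) = 313122168*(-4689948/4224509) = -1468526685567264/4224509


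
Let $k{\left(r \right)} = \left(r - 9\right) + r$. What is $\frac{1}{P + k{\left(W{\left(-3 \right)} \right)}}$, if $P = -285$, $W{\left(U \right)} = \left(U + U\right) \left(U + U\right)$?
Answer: $- \frac{1}{222} \approx -0.0045045$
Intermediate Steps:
$W{\left(U \right)} = 4 U^{2}$ ($W{\left(U \right)} = 2 U 2 U = 4 U^{2}$)
$k{\left(r \right)} = -9 + 2 r$ ($k{\left(r \right)} = \left(-9 + r\right) + r = -9 + 2 r$)
$\frac{1}{P + k{\left(W{\left(-3 \right)} \right)}} = \frac{1}{-285 - \left(9 - 2 \cdot 4 \left(-3\right)^{2}\right)} = \frac{1}{-285 - \left(9 - 2 \cdot 4 \cdot 9\right)} = \frac{1}{-285 + \left(-9 + 2 \cdot 36\right)} = \frac{1}{-285 + \left(-9 + 72\right)} = \frac{1}{-285 + 63} = \frac{1}{-222} = - \frac{1}{222}$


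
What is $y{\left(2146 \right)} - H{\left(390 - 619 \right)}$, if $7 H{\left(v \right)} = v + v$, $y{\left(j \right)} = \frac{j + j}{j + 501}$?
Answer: $\frac{1242370}{18529} \approx 67.05$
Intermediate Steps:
$y{\left(j \right)} = \frac{2 j}{501 + j}$
$H{\left(v \right)} = \frac{2 v}{7}$ ($H{\left(v \right)} = \frac{v + v}{7} = \frac{2 v}{7}$)
$y{\left(2146 \right)} - H{\left(390 - 619 \right)} = 2 \cdot 2146 \frac{1}{501 + 2146} - \frac{2 \left(390 - 619\right)}{7} = 2 \cdot 2146 \cdot \frac{1}{2647} - \frac{2}{7} \left(-229\right) = 2 \cdot 2146 \cdot \frac{1}{2647} - - \frac{458}{7} = \frac{4292}{2647} + \frac{458}{7} = \frac{1242370}{18529}$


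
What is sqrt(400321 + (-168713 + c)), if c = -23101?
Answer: sqrt(208507) ≈ 456.63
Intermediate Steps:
sqrt(400321 + (-168713 + c)) = sqrt(400321 + (-168713 - 23101)) = sqrt(400321 - 191814) = sqrt(208507)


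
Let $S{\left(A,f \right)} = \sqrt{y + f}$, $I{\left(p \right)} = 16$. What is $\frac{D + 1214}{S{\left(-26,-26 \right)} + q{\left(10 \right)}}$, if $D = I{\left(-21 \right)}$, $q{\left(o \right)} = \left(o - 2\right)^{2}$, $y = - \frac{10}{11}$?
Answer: $\frac{108240}{5669} - \frac{615 i \sqrt{814}}{11338} \approx 19.093 - 1.5476 i$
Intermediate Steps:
$y = - \frac{10}{11}$ ($y = \left(-10\right) \frac{1}{11} = - \frac{10}{11} \approx -0.90909$)
$q{\left(o \right)} = \left(-2 + o\right)^{2}$
$S{\left(A,f \right)} = \sqrt{- \frac{10}{11} + f}$
$D = 16$
$\frac{D + 1214}{S{\left(-26,-26 \right)} + q{\left(10 \right)}} = \frac{16 + 1214}{\frac{\sqrt{-110 + 121 \left(-26\right)}}{11} + \left(-2 + 10\right)^{2}} = \frac{1}{\frac{\sqrt{-110 - 3146}}{11} + 8^{2}} \cdot 1230 = \frac{1}{\frac{\sqrt{-3256}}{11} + 64} \cdot 1230 = \frac{1}{\frac{2 i \sqrt{814}}{11} + 64} \cdot 1230 = \frac{1}{64 + \frac{2 i \sqrt{814}}{11}} \cdot 1230 = \frac{1230}{64 + \frac{2 i \sqrt{814}}{11}}$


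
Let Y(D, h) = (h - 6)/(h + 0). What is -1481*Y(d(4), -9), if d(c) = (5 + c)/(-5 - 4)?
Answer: -7405/3 ≈ -2468.3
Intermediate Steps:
d(c) = -5/9 - c/9 (d(c) = (5 + c)/(-9) = (5 + c)*(-⅑) = -5/9 - c/9)
Y(D, h) = (-6 + h)/h
-1481*Y(d(4), -9) = -1481*(-6 - 9)/(-9) = -(-1481)*(-15)/9 = -1481*5/3 = -7405/3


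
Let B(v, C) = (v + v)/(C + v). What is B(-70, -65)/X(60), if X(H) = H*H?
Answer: 7/24300 ≈ 0.00028807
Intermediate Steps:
X(H) = H²
B(v, C) = 2*v/(C + v) (B(v, C) = (2*v)/(C + v) = 2*v/(C + v))
B(-70, -65)/X(60) = (2*(-70)/(-65 - 70))/(60²) = (2*(-70)/(-135))/3600 = (2*(-70)*(-1/135))*(1/3600) = (28/27)*(1/3600) = 7/24300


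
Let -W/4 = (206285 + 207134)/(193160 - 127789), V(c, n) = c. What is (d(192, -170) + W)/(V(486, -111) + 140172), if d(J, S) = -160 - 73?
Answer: -5628373/3064984706 ≈ -0.0018363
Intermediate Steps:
d(J, S) = -233
W = -1653676/65371 (W = -4*(206285 + 207134)/(193160 - 127789) = -1653676/65371 ≈ -25.297)
(d(192, -170) + W)/(V(486, -111) + 140172) = (-233 - 1653676/65371)/(486 + 140172) = -16885119/65371/140658 = -16885119/65371*1/140658 = -5628373/3064984706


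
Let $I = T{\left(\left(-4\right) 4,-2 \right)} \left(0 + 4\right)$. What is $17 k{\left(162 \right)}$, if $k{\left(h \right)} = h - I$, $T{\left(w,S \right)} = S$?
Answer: $2890$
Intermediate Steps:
$I = -8$ ($I = - 2 \left(0 + 4\right) = \left(-2\right) 4 = -8$)
$k{\left(h \right)} = 8 + h$ ($k{\left(h \right)} = h - -8 = h + 8 = 8 + h$)
$17 k{\left(162 \right)} = 17 \left(8 + 162\right) = 17 \cdot 170 = 2890$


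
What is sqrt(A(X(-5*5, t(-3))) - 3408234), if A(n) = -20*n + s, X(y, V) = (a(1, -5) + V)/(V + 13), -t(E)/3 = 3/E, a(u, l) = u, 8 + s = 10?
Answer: 9*I*sqrt(42077) ≈ 1846.1*I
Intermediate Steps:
s = 2 (s = -8 + 10 = 2)
t(E) = -9/E
X(y, V) = (1 + V)/(13 + V) (X(y, V) = (1 + V)/(V + 13) = (1 + V)/(13 + V))
A(n) = 2 - 20*n (A(n) = -20*n + 2 = 2 - 20*n)
sqrt(A(X(-5*5, t(-3))) - 3408234) = sqrt((2 - 20*(1 - 9/(-3))/(13 - 9/(-3))) - 3408234) = sqrt((2 - 20*(1 - 9*(-1/3))/(13 - 9*(-1/3))) - 3408234) = sqrt((2 - 20*(1 + 3)/(13 + 3)) - 3408234) = sqrt((2 - 20*4/16) - 3408234) = sqrt((2 - 5*4/4) - 3408234) = sqrt((2 - 20*1/4) - 3408234) = sqrt((2 - 5) - 3408234) = sqrt(-3 - 3408234) = sqrt(-3408237) = 9*I*sqrt(42077)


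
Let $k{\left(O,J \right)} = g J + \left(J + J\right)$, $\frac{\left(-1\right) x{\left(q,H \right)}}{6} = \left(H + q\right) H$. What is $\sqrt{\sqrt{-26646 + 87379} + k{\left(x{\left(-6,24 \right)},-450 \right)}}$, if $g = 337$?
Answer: $\sqrt{-152550 + \sqrt{60733}} \approx 390.26 i$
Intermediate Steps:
$x{\left(q,H \right)} = - 6 H \left(H + q\right)$ ($x{\left(q,H \right)} = - 6 \left(H + q\right) H = - 6 H \left(H + q\right)$)
$k{\left(O,J \right)} = 339 J$ ($k{\left(O,J \right)} = 337 J + \left(J + J\right) = 337 J + 2 J = 339 J$)
$\sqrt{\sqrt{-26646 + 87379} + k{\left(x{\left(-6,24 \right)},-450 \right)}} = \sqrt{\sqrt{-26646 + 87379} + 339 \left(-450\right)} = \sqrt{\sqrt{60733} - 152550} = \sqrt{-152550 + \sqrt{60733}}$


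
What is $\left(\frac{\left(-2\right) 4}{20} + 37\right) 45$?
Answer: $1647$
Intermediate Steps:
$\left(\frac{\left(-2\right) 4}{20} + 37\right) 45 = \left(\left(-8\right) \frac{1}{20} + 37\right) 45 = \left(- \frac{2}{5} + 37\right) 45 = \frac{183}{5} \cdot 45 = 1647$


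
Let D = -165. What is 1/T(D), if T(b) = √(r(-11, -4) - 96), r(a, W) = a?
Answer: -I*√107/107 ≈ -0.096674*I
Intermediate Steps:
T(b) = I*√107 (T(b) = √(-11 - 96) = √(-107) = I*√107)
1/T(D) = 1/(I*√107) = -I*√107/107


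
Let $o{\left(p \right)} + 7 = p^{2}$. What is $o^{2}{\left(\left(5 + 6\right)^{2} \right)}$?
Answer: $214153956$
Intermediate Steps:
$o{\left(p \right)} = -7 + p^{2}$
$o^{2}{\left(\left(5 + 6\right)^{2} \right)} = \left(-7 + \left(\left(5 + 6\right)^{2}\right)^{2}\right)^{2} = \left(-7 + \left(11^{2}\right)^{2}\right)^{2} = \left(-7 + 121^{2}\right)^{2} = \left(-7 + 14641\right)^{2} = 14634^{2} = 214153956$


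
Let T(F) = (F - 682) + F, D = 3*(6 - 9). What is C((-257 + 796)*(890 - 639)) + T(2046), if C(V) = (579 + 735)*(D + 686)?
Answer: 892988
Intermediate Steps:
D = -9 (D = 3*(-3) = -9)
T(F) = -682 + 2*F (T(F) = (-682 + F) + F = -682 + 2*F)
C(V) = 889578 (C(V) = (579 + 735)*(-9 + 686) = 1314*677 = 889578)
C((-257 + 796)*(890 - 639)) + T(2046) = 889578 + (-682 + 2*2046) = 889578 + (-682 + 4092) = 889578 + 3410 = 892988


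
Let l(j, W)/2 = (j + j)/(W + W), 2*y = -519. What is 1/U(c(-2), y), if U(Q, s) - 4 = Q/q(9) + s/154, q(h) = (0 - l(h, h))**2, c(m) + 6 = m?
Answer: 308/97 ≈ 3.1753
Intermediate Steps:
y = -519/2 (y = (1/2)*(-519) = -519/2 ≈ -259.50)
l(j, W) = 2*j/W (l(j, W) = 2*((j + j)/(W + W)) = 2*((2*j)/((2*W))) = 2*((2*j)*(1/(2*W))) = 2*(j/W) = 2*j/W)
c(m) = -6 + m
q(h) = 4 (q(h) = (0 - 2*h/h)**2 = (0 - 1*2)**2 = (0 - 2)**2 = (-2)**2 = 4)
U(Q, s) = 4 + Q/4 + s/154 (U(Q, s) = 4 + (Q/4 + s/154) = 4 + Q/4 + s/154)
1/U(c(-2), y) = 1/(4 + (-6 - 2)/4 + (1/154)*(-519/2)) = 1/(4 + (1/4)*(-8) - 519/308) = 1/(4 - 2 - 519/308) = 1/(97/308) = 308/97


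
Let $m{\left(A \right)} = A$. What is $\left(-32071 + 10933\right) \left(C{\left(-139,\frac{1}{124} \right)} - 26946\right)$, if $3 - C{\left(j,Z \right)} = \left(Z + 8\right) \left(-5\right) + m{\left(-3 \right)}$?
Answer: $\frac{35253903555}{62} \approx 5.6861 \cdot 10^{8}$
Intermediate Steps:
$C{\left(j,Z \right)} = 46 + 5 Z$ ($C{\left(j,Z \right)} = 3 - \left(\left(Z + 8\right) \left(-5\right) - 3\right) = 3 - \left(\left(8 + Z\right) \left(-5\right) - 3\right) = 3 - \left(\left(-40 - 5 Z\right) - 3\right) = 3 - \left(-43 - 5 Z\right) = 3 + \left(43 + 5 Z\right) = 46 + 5 Z$)
$\left(-32071 + 10933\right) \left(C{\left(-139,\frac{1}{124} \right)} - 26946\right) = \left(-32071 + 10933\right) \left(\left(46 + \frac{5}{124}\right) - 26946\right) = - 21138 \left(\left(46 + 5 \cdot \frac{1}{124}\right) - 26946\right) = - 21138 \left(\left(46 + \frac{5}{124}\right) - 26946\right) = - 21138 \left(\frac{5709}{124} - 26946\right) = \left(-21138\right) \left(- \frac{3335595}{124}\right) = \frac{35253903555}{62}$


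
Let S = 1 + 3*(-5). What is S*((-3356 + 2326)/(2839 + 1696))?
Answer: 2884/907 ≈ 3.1797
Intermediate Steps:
S = -14 (S = 1 - 15 = -14)
S*((-3356 + 2326)/(2839 + 1696)) = -14*(-3356 + 2326)/(2839 + 1696) = -(-14420)/4535 = -14*(-206/907) = 2884/907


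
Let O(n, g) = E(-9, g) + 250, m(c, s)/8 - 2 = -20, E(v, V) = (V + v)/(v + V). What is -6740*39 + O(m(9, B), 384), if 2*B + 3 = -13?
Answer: -262609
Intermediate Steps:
B = -8 (B = -3/2 + (1/2)*(-13) = -3/2 - 13/2 = -8)
E(v, V) = 1 (E(v, V) = (V + v)/(V + v) = 1)
m(c, s) = -144 (m(c, s) = 16 + 8*(-20) = 16 - 160 = -144)
O(n, g) = 251 (O(n, g) = 1 + 250 = 251)
-6740*39 + O(m(9, B), 384) = -6740*39 + 251 = -262860 + 251 = -262609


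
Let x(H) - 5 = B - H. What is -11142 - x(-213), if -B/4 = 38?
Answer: -11208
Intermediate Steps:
B = -152 (B = -4*38 = -152)
x(H) = -147 - H (x(H) = 5 + (-152 - H) = -147 - H)
-11142 - x(-213) = -11142 - (-147 - 1*(-213)) = -11142 - (-147 + 213) = -11142 - 1*66 = -11142 - 66 = -11208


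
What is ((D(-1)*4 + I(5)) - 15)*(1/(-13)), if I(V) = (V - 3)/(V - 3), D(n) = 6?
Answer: -10/13 ≈ -0.76923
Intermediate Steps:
I(V) = 1 (I(V) = (-3 + V)/(-3 + V) = 1)
((D(-1)*4 + I(5)) - 15)*(1/(-13)) = ((6*4 + 1) - 15)*(1/(-13)) = ((24 + 1) - 15)*(1*(-1/13)) = (25 - 15)*(-1/13) = 10*(-1/13) = -10/13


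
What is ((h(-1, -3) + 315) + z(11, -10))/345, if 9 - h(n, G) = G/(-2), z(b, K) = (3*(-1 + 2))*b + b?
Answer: 733/690 ≈ 1.0623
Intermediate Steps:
z(b, K) = 4*b (z(b, K) = (3*1)*b + b = 3*b + b = 4*b)
h(n, G) = 9 + G/2 (h(n, G) = 9 - G/(-2) = 9 - G*(-1)/2 = 9 - (-1)*G/2 = 9 + G/2)
((h(-1, -3) + 315) + z(11, -10))/345 = (((9 + (½)*(-3)) + 315) + 4*11)/345 = (((9 - 3/2) + 315) + 44)*(1/345) = ((15/2 + 315) + 44)*(1/345) = (645/2 + 44)*(1/345) = (733/2)*(1/345) = 733/690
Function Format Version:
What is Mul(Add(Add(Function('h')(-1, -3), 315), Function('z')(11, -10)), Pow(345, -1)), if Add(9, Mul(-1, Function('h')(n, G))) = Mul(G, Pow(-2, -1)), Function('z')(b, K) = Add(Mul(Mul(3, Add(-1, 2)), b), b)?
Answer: Rational(733, 690) ≈ 1.0623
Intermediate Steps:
Function('z')(b, K) = Mul(4, b) (Function('z')(b, K) = Add(Mul(Mul(3, 1), b), b) = Add(Mul(3, b), b) = Mul(4, b))
Function('h')(n, G) = Add(9, Mul(Rational(1, 2), G)) (Function('h')(n, G) = Add(9, Mul(-1, Mul(G, Pow(-2, -1)))) = Add(9, Mul(-1, Mul(G, Rational(-1, 2)))) = Add(9, Mul(-1, Mul(Rational(-1, 2), G))) = Add(9, Mul(Rational(1, 2), G)))
Mul(Add(Add(Function('h')(-1, -3), 315), Function('z')(11, -10)), Pow(345, -1)) = Mul(Add(Add(Add(9, Mul(Rational(1, 2), -3)), 315), Mul(4, 11)), Pow(345, -1)) = Mul(Add(Add(Add(9, Rational(-3, 2)), 315), 44), Rational(1, 345)) = Mul(Add(Add(Rational(15, 2), 315), 44), Rational(1, 345)) = Mul(Add(Rational(645, 2), 44), Rational(1, 345)) = Mul(Rational(733, 2), Rational(1, 345)) = Rational(733, 690)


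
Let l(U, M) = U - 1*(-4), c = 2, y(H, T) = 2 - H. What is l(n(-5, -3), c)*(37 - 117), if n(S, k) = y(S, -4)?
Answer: -880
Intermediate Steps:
n(S, k) = 2 - S
l(U, M) = 4 + U (l(U, M) = U + 4 = 4 + U)
l(n(-5, -3), c)*(37 - 117) = (4 + (2 - 1*(-5)))*(37 - 117) = (4 + (2 + 5))*(-80) = (4 + 7)*(-80) = 11*(-80) = -880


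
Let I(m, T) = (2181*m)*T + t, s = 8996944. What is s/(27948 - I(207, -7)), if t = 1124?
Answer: 8996944/3187093 ≈ 2.8229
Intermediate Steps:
I(m, T) = 1124 + 2181*T*m (I(m, T) = (2181*m)*T + 1124 = 2181*T*m + 1124 = 1124 + 2181*T*m)
s/(27948 - I(207, -7)) = 8996944/(27948 - (1124 + 2181*(-7)*207)) = 8996944/(27948 - (1124 - 3160269)) = 8996944/(27948 - 1*(-3159145)) = 8996944/(27948 + 3159145) = 8996944/3187093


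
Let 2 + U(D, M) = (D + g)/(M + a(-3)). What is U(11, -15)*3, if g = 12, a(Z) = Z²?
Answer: -35/2 ≈ -17.500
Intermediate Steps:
U(D, M) = -2 + (12 + D)/(9 + M) (U(D, M) = -2 + (D + 12)/(M + (-3)²) = -2 + (12 + D)/(M + 9) = -2 + (12 + D)/(9 + M))
U(11, -15)*3 = ((-6 + 11 - 2*(-15))/(9 - 15))*3 = ((-6 + 11 + 30)/(-6))*3 = -⅙*35*3 = -35/6*3 = -35/2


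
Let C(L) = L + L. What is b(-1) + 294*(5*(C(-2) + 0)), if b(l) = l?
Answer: -5881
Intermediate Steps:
C(L) = 2*L
b(-1) + 294*(5*(C(-2) + 0)) = -1 + 294*(5*(2*(-2) + 0)) = -1 + 294*(5*(-4 + 0)) = -1 + 294*(5*(-4)) = -1 + 294*(-20) = -1 - 5880 = -5881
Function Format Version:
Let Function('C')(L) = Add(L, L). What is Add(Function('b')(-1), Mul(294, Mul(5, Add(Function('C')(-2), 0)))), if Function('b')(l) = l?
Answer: -5881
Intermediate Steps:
Function('C')(L) = Mul(2, L)
Add(Function('b')(-1), Mul(294, Mul(5, Add(Function('C')(-2), 0)))) = Add(-1, Mul(294, Mul(5, Add(Mul(2, -2), 0)))) = Add(-1, Mul(294, Mul(5, Add(-4, 0)))) = Add(-1, Mul(294, Mul(5, -4))) = Add(-1, Mul(294, -20)) = Add(-1, -5880) = -5881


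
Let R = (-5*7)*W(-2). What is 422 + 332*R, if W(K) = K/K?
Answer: -11198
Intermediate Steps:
W(K) = 1
R = -35 (R = -5*7*1 = -35*1 = -35)
422 + 332*R = 422 + 332*(-35) = 422 - 11620 = -11198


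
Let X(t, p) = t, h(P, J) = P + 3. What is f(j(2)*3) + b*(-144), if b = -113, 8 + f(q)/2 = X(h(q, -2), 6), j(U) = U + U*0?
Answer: 16274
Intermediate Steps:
j(U) = U (j(U) = U + 0 = U)
h(P, J) = 3 + P
f(q) = -10 + 2*q (f(q) = -16 + 2*(3 + q) = -16 + (6 + 2*q) = -10 + 2*q)
f(j(2)*3) + b*(-144) = (-10 + 2*(2*3)) - 113*(-144) = (-10 + 2*6) + 16272 = (-10 + 12) + 16272 = 2 + 16272 = 16274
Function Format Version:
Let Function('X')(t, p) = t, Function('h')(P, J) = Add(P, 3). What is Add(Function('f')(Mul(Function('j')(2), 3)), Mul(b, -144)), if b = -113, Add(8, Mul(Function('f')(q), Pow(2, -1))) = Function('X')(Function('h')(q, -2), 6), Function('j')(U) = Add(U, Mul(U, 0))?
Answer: 16274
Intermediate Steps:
Function('j')(U) = U (Function('j')(U) = Add(U, 0) = U)
Function('h')(P, J) = Add(3, P)
Function('f')(q) = Add(-10, Mul(2, q)) (Function('f')(q) = Add(-16, Mul(2, Add(3, q))) = Add(-16, Add(6, Mul(2, q))) = Add(-10, Mul(2, q)))
Add(Function('f')(Mul(Function('j')(2), 3)), Mul(b, -144)) = Add(Add(-10, Mul(2, Mul(2, 3))), Mul(-113, -144)) = Add(Add(-10, Mul(2, 6)), 16272) = Add(Add(-10, 12), 16272) = Add(2, 16272) = 16274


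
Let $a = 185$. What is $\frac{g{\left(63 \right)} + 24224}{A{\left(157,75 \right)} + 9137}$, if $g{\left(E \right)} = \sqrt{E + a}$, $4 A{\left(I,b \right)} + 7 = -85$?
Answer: $\frac{12112}{4557} + \frac{\sqrt{62}}{4557} \approx 2.6596$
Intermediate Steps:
$A{\left(I,b \right)} = -23$ ($A{\left(I,b \right)} = - \frac{7}{4} + \frac{1}{4} \left(-85\right) = - \frac{7}{4} - \frac{85}{4} = -23$)
$g{\left(E \right)} = \sqrt{185 + E}$ ($g{\left(E \right)} = \sqrt{E + 185} = \sqrt{185 + E}$)
$\frac{g{\left(63 \right)} + 24224}{A{\left(157,75 \right)} + 9137} = \frac{\sqrt{185 + 63} + 24224}{-23 + 9137} = \frac{\sqrt{248} + 24224}{9114} = \left(2 \sqrt{62} + 24224\right) \frac{1}{9114} = \left(24224 + 2 \sqrt{62}\right) \frac{1}{9114} = \frac{12112}{4557} + \frac{\sqrt{62}}{4557}$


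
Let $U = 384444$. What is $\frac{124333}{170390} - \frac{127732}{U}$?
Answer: $\frac{591700463}{1488759390} \approx 0.39745$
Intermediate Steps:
$\frac{124333}{170390} - \frac{127732}{U} = \frac{124333}{170390} - \frac{127732}{384444} = 124333 \cdot \frac{1}{170390} - \frac{31933}{96111} = \frac{11303}{15490} - \frac{31933}{96111} = \frac{591700463}{1488759390}$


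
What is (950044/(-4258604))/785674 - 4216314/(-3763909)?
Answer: 3526813415980862537/3148391728545846566 ≈ 1.1202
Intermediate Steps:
(950044/(-4258604))/785674 - 4216314/(-3763909) = (950044*(-1/4258604))*(1/785674) - 4216314*(-1/3763909) = -237511/1064651*1/785674 + 4216314/3763909 = -237511/836468609774 + 4216314/3763909 = 3526813415980862537/3148391728545846566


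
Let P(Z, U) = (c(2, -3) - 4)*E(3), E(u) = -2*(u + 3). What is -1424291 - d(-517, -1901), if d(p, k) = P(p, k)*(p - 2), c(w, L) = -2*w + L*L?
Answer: -1430519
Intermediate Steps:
c(w, L) = L² - 2*w (c(w, L) = -2*w + L² = L² - 2*w)
E(u) = -6 - 2*u (E(u) = -2*(3 + u) = -6 - 2*u)
P(Z, U) = -12 (P(Z, U) = (((-3)² - 2*2) - 4)*(-6 - 2*3) = ((9 - 4) - 4)*(-6 - 6) = (5 - 4)*(-12) = 1*(-12) = -12)
d(p, k) = 24 - 12*p (d(p, k) = -12*(p - 2) = -12*(-2 + p) = 24 - 12*p)
-1424291 - d(-517, -1901) = -1424291 - (24 - 12*(-517)) = -1424291 - (24 + 6204) = -1424291 - 1*6228 = -1424291 - 6228 = -1430519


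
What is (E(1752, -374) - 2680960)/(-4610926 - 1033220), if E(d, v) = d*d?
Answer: -194272/2822073 ≈ -0.068840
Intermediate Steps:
E(d, v) = d²
(E(1752, -374) - 2680960)/(-4610926 - 1033220) = (1752² - 2680960)/(-4610926 - 1033220) = (3069504 - 2680960)/(-5644146) = 388544*(-1/5644146) = -194272/2822073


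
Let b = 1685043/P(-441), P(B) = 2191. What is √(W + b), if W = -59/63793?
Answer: √15024460827507218290/139770463 ≈ 27.732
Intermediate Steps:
W = -59/63793 (W = -59*1/63793 = -59/63793 ≈ -0.00092487)
b = 1685043/2191 ≈ 769.08
√(W + b) = √(-59/63793 + 1685043/2191) = √(107493818830/139770463) = √15024460827507218290/139770463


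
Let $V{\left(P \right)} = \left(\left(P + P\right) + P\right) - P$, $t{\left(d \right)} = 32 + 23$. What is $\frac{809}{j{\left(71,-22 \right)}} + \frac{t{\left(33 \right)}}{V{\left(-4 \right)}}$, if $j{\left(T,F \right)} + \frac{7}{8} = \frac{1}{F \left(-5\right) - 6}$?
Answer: $- \frac{339019}{360} \approx -941.72$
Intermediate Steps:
$t{\left(d \right)} = 55$
$j{\left(T,F \right)} = - \frac{7}{8} + \frac{1}{-6 - 5 F}$ ($j{\left(T,F \right)} = - \frac{7}{8} + \frac{1}{F \left(-5\right) - 6} = - \frac{7}{8} + \frac{1}{- 5 F - 6} = - \frac{7}{8} + \frac{1}{-6 - 5 F}$)
$V{\left(P \right)} = 2 P$ ($V{\left(P \right)} = \left(2 P + P\right) - P = 3 P - P = 2 P$)
$\frac{809}{j{\left(71,-22 \right)}} + \frac{t{\left(33 \right)}}{V{\left(-4 \right)}} = \frac{809}{\frac{5}{8} \frac{1}{6 + 5 \left(-22\right)} \left(-10 - -154\right)} + \frac{55}{2 \left(-4\right)} = \frac{809}{\frac{5}{8} \frac{1}{6 - 110} \left(-10 + 154\right)} + \frac{55}{-8} = \frac{809}{\frac{5}{8} \frac{1}{-104} \cdot 144} + 55 \left(- \frac{1}{8}\right) = \frac{809}{\frac{5}{8} \left(- \frac{1}{104}\right) 144} - \frac{55}{8} = \frac{809}{- \frac{45}{52}} - \frac{55}{8} = 809 \left(- \frac{52}{45}\right) - \frac{55}{8} = - \frac{42068}{45} - \frac{55}{8} = - \frac{339019}{360}$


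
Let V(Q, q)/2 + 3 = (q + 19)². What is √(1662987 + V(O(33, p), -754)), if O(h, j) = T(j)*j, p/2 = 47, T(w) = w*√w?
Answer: √2743431 ≈ 1656.3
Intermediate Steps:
T(w) = w^(3/2)
p = 94 (p = 2*47 = 94)
O(h, j) = j^(5/2) (O(h, j) = j^(3/2)*j = j^(5/2))
V(Q, q) = -6 + 2*(19 + q)² (V(Q, q) = -6 + 2*(q + 19)² = -6 + 2*(19 + q)²)
√(1662987 + V(O(33, p), -754)) = √(1662987 + (-6 + 2*(19 - 754)²)) = √(1662987 + (-6 + 2*(-735)²)) = √(1662987 + (-6 + 2*540225)) = √(1662987 + (-6 + 1080450)) = √(1662987 + 1080444) = √2743431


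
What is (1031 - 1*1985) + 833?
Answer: -121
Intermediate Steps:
(1031 - 1*1985) + 833 = (1031 - 1985) + 833 = -954 + 833 = -121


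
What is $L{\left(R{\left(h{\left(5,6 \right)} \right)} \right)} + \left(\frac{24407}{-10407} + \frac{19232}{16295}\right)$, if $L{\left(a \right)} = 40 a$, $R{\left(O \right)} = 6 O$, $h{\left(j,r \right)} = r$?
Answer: $\frac{244000608959}{169582065} \approx 1438.8$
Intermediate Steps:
$L{\left(R{\left(h{\left(5,6 \right)} \right)} \right)} + \left(\frac{24407}{-10407} + \frac{19232}{16295}\right) = 40 \cdot 6 \cdot 6 + \left(\frac{24407}{-10407} + \frac{19232}{16295}\right) = 40 \cdot 36 + \left(24407 \left(- \frac{1}{10407}\right) + 19232 \cdot \frac{1}{16295}\right) = 1440 + \left(- \frac{24407}{10407} + \frac{19232}{16295}\right) = 1440 - \frac{197564641}{169582065} = \frac{244000608959}{169582065}$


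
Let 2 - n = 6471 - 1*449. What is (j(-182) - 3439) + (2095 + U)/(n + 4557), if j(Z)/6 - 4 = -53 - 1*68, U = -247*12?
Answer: -550674/133 ≈ -4140.4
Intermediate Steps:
U = -2964
n = -6020 (n = 2 - (6471 - 1*449) = 2 - (6471 - 449) = 2 - 1*6022 = 2 - 6022 = -6020)
j(Z) = -702 (j(Z) = 24 + 6*(-53 - 1*68) = 24 + 6*(-53 - 68) = 24 + 6*(-121) = 24 - 726 = -702)
(j(-182) - 3439) + (2095 + U)/(n + 4557) = (-702 - 3439) + (2095 - 2964)/(-6020 + 4557) = -4141 - 869/(-1463) = -4141 - 869*(-1/1463) = -4141 + 79/133 = -550674/133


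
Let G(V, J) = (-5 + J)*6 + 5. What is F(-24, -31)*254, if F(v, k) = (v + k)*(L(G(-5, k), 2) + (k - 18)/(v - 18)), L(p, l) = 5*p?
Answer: 44166155/3 ≈ 1.4722e+7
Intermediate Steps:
G(V, J) = -25 + 6*J (G(V, J) = (-30 + 6*J) + 5 = -25 + 6*J)
F(v, k) = (k + v)*(-125 + 30*k + (-18 + k)/(-18 + v)) (F(v, k) = (v + k)*(5*(-25 + 6*k) + (k - 18)/(v - 18)) = (k + v)*((-125 + 30*k) + (-18 + k)/(-18 + v)) = (k + v)*(-125 + 30*k + (-18 + k)/(-18 + v)))
F(-24, -31)*254 = ((-539*(-31)**2 - 125*(-24)**2 + 2232*(-31) + 2232*(-24) - 664*(-31)*(-24) + 30*(-31)*(-24)**2 + 30*(-24)*(-31)**2)/(-18 - 24))*254 = ((-539*961 - 125*576 - 69192 - 53568 - 494016 + 30*(-31)*576 + 30*(-24)*961)/(-42))*254 = -(-517979 - 72000 - 69192 - 53568 - 494016 - 535680 - 691920)/42*254 = -1/42*(-2434355)*254 = (347765/6)*254 = 44166155/3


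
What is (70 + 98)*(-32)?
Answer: -5376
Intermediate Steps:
(70 + 98)*(-32) = 168*(-32) = -5376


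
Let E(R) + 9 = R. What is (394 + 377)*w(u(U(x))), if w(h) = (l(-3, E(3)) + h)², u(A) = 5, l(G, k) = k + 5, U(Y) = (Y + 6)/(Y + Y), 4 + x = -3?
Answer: 12336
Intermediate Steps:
x = -7 (x = -4 - 3 = -7)
E(R) = -9 + R
U(Y) = (6 + Y)/(2*Y) (U(Y) = (6 + Y)/((2*Y)) = (6 + Y)*(1/(2*Y)) = (6 + Y)/(2*Y))
l(G, k) = 5 + k
w(h) = (-1 + h)² (w(h) = ((5 + (-9 + 3)) + h)² = ((5 - 6) + h)² = (-1 + h)²)
(394 + 377)*w(u(U(x))) = (394 + 377)*(-1 + 5)² = 771*4² = 771*16 = 12336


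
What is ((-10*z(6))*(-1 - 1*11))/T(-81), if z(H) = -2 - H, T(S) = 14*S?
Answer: 160/189 ≈ 0.84656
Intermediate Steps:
((-10*z(6))*(-1 - 1*11))/T(-81) = ((-10*(-2 - 1*6))*(-1 - 1*11))/((14*(-81))) = ((-10*(-2 - 6))*(-1 - 11))/(-1134) = (-10*(-8)*(-12))*(-1/1134) = (80*(-12))*(-1/1134) = -960*(-1/1134) = 160/189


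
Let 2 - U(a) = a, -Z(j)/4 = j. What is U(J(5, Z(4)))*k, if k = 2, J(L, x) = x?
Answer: 36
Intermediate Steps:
Z(j) = -4*j
U(a) = 2 - a
U(J(5, Z(4)))*k = (2 - (-4)*4)*2 = (2 - 1*(-16))*2 = (2 + 16)*2 = 18*2 = 36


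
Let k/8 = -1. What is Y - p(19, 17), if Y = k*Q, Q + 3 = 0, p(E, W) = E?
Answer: 5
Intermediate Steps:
k = -8 (k = 8*(-1) = -8)
Q = -3 (Q = -3 + 0 = -3)
Y = 24 (Y = -8*(-3) = 24)
Y - p(19, 17) = 24 - 1*19 = 24 - 19 = 5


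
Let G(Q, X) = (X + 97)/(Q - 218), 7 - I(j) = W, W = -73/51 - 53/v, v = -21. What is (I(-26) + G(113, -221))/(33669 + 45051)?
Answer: 12653/140515200 ≈ 9.0047e-5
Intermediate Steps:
W = 130/119 (W = -73/51 - 53/(-21) = -73*1/51 - 53*(-1/21) = -73/51 + 53/21 = 130/119 ≈ 1.0924)
I(j) = 703/119 (I(j) = 7 - 1*130/119 = 7 - 130/119 = 703/119)
G(Q, X) = (97 + X)/(-218 + Q)
(I(-26) + G(113, -221))/(33669 + 45051) = (703/119 + (97 - 221)/(-218 + 113))/(33669 + 45051) = (703/119 - 124/(-105))/78720 = (703/119 - 1/105*(-124))*(1/78720) = (703/119 + 124/105)*(1/78720) = (12653/1785)*(1/78720) = 12653/140515200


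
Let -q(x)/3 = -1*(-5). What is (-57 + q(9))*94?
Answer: -6768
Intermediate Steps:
q(x) = -15 (q(x) = -(-3)*(-5) = -3*5 = -15)
(-57 + q(9))*94 = (-57 - 15)*94 = -72*94 = -6768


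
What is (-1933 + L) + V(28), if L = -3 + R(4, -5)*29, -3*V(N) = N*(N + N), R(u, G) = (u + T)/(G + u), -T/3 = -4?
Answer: -8768/3 ≈ -2922.7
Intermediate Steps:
T = 12 (T = -3*(-4) = 12)
R(u, G) = (12 + u)/(G + u) (R(u, G) = (u + 12)/(G + u) = (12 + u)/(G + u))
V(N) = -2*N²/3 (V(N) = -N*(N + N)/3 = -N*2*N/3 = -2*N²/3)
L = -467 (L = -3 + ((12 + 4)/(-5 + 4))*29 = -3 + (16/(-1))*29 = -3 - 1*16*29 = -3 - 16*29 = -3 - 464 = -467)
(-1933 + L) + V(28) = (-1933 - 467) - ⅔*28² = -2400 - ⅔*784 = -2400 - 1568/3 = -8768/3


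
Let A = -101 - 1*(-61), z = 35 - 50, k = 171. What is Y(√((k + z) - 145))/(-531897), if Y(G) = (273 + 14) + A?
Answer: -247/531897 ≈ -0.00046438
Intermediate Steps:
z = -15
A = -40 (A = -101 + 61 = -40)
Y(G) = 247 (Y(G) = (273 + 14) - 40 = 287 - 40 = 247)
Y(√((k + z) - 145))/(-531897) = 247/(-531897) = 247*(-1/531897) = -247/531897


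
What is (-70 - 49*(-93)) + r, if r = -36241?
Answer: -31754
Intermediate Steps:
(-70 - 49*(-93)) + r = (-70 - 49*(-93)) - 36241 = (-70 + 4557) - 36241 = 4487 - 36241 = -31754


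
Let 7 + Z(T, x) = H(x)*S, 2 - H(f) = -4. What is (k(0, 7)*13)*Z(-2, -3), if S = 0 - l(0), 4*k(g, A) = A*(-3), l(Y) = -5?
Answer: -6279/4 ≈ -1569.8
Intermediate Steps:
H(f) = 6 (H(f) = 2 - 1*(-4) = 2 + 4 = 6)
k(g, A) = -3*A/4 (k(g, A) = (A*(-3))/4 = (-3*A)/4 = -3*A/4)
S = 5 (S = 0 - 1*(-5) = 0 + 5 = 5)
Z(T, x) = 23 (Z(T, x) = -7 + 6*5 = -7 + 30 = 23)
(k(0, 7)*13)*Z(-2, -3) = (-¾*7*13)*23 = -21/4*13*23 = -273/4*23 = -6279/4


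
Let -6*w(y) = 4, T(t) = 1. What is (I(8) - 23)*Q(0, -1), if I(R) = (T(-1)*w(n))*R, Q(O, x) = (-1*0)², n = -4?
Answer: 0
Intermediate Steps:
w(y) = -⅔ (w(y) = -⅙*4 = -⅔)
Q(O, x) = 0 (Q(O, x) = 0² = 0)
I(R) = -2*R/3 (I(R) = (1*(-⅔))*R = -2*R/3)
(I(8) - 23)*Q(0, -1) = (-⅔*8 - 23)*0 = (-16/3 - 23)*0 = -85/3*0 = 0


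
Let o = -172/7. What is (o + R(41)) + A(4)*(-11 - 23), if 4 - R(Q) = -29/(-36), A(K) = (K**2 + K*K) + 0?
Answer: -279563/252 ≈ -1109.4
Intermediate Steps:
A(K) = 2*K**2 (A(K) = (K**2 + K**2) + 0 = 2*K**2 + 0 = 2*K**2)
o = -172/7 ≈ -24.571
R(Q) = 115/36 (R(Q) = 4 - (-29)/(-36) = 4 - (-29)*(-1)/36 = 4 - 1*29/36 = 4 - 29/36 = 115/36)
(o + R(41)) + A(4)*(-11 - 23) = (-172/7 + 115/36) + (2*4**2)*(-11 - 23) = -5387/252 + (2*16)*(-34) = -5387/252 + 32*(-34) = -5387/252 - 1088 = -279563/252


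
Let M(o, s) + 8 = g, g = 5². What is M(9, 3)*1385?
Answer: 23545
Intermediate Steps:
g = 25
M(o, s) = 17 (M(o, s) = -8 + 25 = 17)
M(9, 3)*1385 = 17*1385 = 23545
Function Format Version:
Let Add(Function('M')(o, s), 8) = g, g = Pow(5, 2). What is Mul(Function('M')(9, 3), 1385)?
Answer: 23545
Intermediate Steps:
g = 25
Function('M')(o, s) = 17 (Function('M')(o, s) = Add(-8, 25) = 17)
Mul(Function('M')(9, 3), 1385) = Mul(17, 1385) = 23545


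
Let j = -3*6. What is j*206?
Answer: -3708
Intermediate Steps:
j = -18
j*206 = -18*206 = -3708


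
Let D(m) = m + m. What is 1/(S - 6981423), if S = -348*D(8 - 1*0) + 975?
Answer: -1/6986016 ≈ -1.4314e-7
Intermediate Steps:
D(m) = 2*m
S = -4593 (S = -696*(8 - 1*0) + 975 = -696*(8 + 0) + 975 = -696*8 + 975 = -348*16 + 975 = -5568 + 975 = -4593)
1/(S - 6981423) = 1/(-4593 - 6981423) = 1/(-6986016) = -1/6986016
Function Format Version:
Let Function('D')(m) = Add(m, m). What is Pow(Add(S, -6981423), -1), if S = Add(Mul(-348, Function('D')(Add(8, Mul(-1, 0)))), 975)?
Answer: Rational(-1, 6986016) ≈ -1.4314e-7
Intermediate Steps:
Function('D')(m) = Mul(2, m)
S = -4593 (S = Add(Mul(-348, Mul(2, Add(8, Mul(-1, 0)))), 975) = Add(Mul(-348, Mul(2, Add(8, 0))), 975) = Add(Mul(-348, Mul(2, 8)), 975) = Add(Mul(-348, 16), 975) = Add(-5568, 975) = -4593)
Pow(Add(S, -6981423), -1) = Pow(Add(-4593, -6981423), -1) = Pow(-6986016, -1) = Rational(-1, 6986016)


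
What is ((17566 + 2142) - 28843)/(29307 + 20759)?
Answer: -9135/50066 ≈ -0.18246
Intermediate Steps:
((17566 + 2142) - 28843)/(29307 + 20759) = (19708 - 28843)/50066 = -9135*1/50066 = -9135/50066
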